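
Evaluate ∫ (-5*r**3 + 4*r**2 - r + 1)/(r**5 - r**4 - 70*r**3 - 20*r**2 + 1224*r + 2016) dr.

Factor the denominator: (r - 7)*(r - 6)*(r + 2)*(r + 4)*(r + 6).
Partial-fraction decomposition: 1231/(1248*(r + 6)) - 389/(440*(r + 4)) + 59/(576*(r + 2)) + 941/(960*(r - 6)) - 1525/(1287*(r - 7)).
Integrate each term: A/(r−a) contributes A·log|r−a|.

-1525*log(r - 7)/1287 + 941*log(r - 6)/960 + 59*log(r + 2)/576 - 389*log(r + 4)/440 + 1231*log(r + 6)/1248 + C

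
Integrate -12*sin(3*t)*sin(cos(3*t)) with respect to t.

Let u = cos(3*t), so du = (-3*sin(3*t)) dt.
Rewriting, the integral becomes 4·∫ sin(u) du = 4·-cos(u).
Substituting back, u = cos(3*t).

-4*cos(cos(3*t)) + C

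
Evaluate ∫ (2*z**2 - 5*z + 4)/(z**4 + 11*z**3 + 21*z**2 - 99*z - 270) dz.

7*log(z - 3)/432 - 37*log(z + 3)/36 + 79*log(z + 5)/16 - 106*log(z + 6)/27 + C

Factor the denominator: (z - 3)*(z + 3)*(z + 5)*(z + 6).
Partial-fraction decomposition: -106/(27*(z + 6)) + 79/(16*(z + 5)) - 37/(36*(z + 3)) + 7/(432*(z - 3)).
Integrate each term: A/(z−a) contributes A·log|z−a|.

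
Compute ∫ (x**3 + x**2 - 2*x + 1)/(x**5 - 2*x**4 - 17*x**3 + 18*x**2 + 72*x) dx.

Factor the denominator: x*(x - 4)*(x - 3)*(x + 2)*(x + 3).
Partial-fraction decomposition: -11/(126*(x + 3)) - 1/(60*(x + 2)) - 31/(90*(x - 3)) + 73/(168*(x - 4)) + 1/(72*x).
Integrate each term: A/(x−a) contributes A·log|x−a|.

log(x)/72 + 73*log(x - 4)/168 - 31*log(x - 3)/90 - log(x + 2)/60 - 11*log(x + 3)/126 + C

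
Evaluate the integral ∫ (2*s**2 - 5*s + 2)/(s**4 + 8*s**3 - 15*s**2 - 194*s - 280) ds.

Factor the denominator: (s - 5)*(s + 2)*(s + 4)*(s + 7).
Partial-fraction decomposition: -3/(4*(s + 7)) + 1/(s + 4) - 2/(7*(s + 2)) + 1/(28*(s - 5)).
Integrate each term: A/(s−a) contributes A·log|s−a|.

log(s - 5)/28 - 2*log(s + 2)/7 + log(s + 4) - 3*log(s + 7)/4 + C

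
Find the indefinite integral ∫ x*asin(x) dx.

Use integration by parts with u = arcsin(x), dv = x dx.
Then du = 1/sqrt(-x**2 + 1) dx.

x**2*asin(x)/2 + x*sqrt(-x**2 + 1)/4 - asin(x)/4 + C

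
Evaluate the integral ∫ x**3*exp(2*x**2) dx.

(2*x**2 - 1)*exp(2*x**2)/8 + C

Let u = x², du = 2x dx; rewrite as (1/2)∫ u^1·exp(2u) du.
Now integrate by parts 1 time.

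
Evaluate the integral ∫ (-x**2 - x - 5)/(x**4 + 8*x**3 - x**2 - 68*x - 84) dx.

-17*log(x - 3)/250 - 3*log(x + 2)/25 + 47*log(x + 7)/250 - 7/(25*x + 50) + C

Factor the denominator: (x - 3)*(x + 2)**2*(x + 7).
Partial-fraction decomposition: 47/(250*(x + 7)) - 3/(25*(x + 2)) + 7/(25*(x + 2)**2) - 17/(250*(x - 3)).
Integrate each term; A/(x−a) gives A·log|x−a|; A/(x−a)² gives −A/(x−a).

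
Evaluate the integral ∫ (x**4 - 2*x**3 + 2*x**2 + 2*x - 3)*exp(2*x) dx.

Use integration by parts with u = x**4 - 2*x**3 + 2*x**2 + 2*x - 3, dv = exp(2*x) dx, so v = exp(2*x)/2.
Apply parts 4 times (tabular method): alternate signs, differentiate u down to 0, integrate dv up.

(x**4 - 4*x**3 + 8*x**2 - 6*x)*exp(2*x)/2 + C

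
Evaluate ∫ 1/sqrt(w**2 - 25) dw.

Substitute w = 5·sec(θ), so dw = 5·sec(θ)*tan(θ) dθ and the radical becomes sqrt(w**2 - 25) = 5·tan(θ) by the Pythagorean identity.
Integrate the resulting trig expression in θ, then back-substitute sec(θ) = w/5, tan(θ) = sqrt(w**2 - 25)/5 (absorbing any constant into C).

log(w + sqrt(w**2 - 25)) + C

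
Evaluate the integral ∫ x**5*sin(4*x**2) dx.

Let u = x², du = 2x dx; rewrite as (1/2)∫ u^2·sin(4u) du.
Now integrate by parts 2 times.

-x**4*cos(4*x**2)/8 + x**2*sin(4*x**2)/16 + cos(4*x**2)/64 + C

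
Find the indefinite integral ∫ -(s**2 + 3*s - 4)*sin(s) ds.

s**2*cos(s) - 2*s*sin(s) + 3*s*cos(s) - 3*sin(s) - 6*cos(s) + C

Use integration by parts with u = s**2 + 3*s - 4, dv = -sin(s) ds, so v = cos(s).
Apply parts 2 times (tabular method): alternate signs, differentiate u down to 0, integrate dv up.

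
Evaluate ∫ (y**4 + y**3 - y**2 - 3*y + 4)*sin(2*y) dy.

Use integration by parts with u = y**4 + y**3 - y**2 - 3*y + 4, dv = sin(2*y) dy, so v = -cos(2*y)/2.
Apply parts 4 times (tabular method): alternate signs, differentiate u down to 0, integrate dv up.

-y**4*cos(2*y)/2 + y**3*sin(2*y) - y**3*cos(2*y)/2 + 3*y**2*sin(2*y)/4 + 2*y**2*cos(2*y) - 2*y*sin(2*y) + 9*y*cos(2*y)/4 - 9*sin(2*y)/8 - 3*cos(2*y) + C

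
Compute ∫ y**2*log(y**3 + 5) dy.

Let u = y**3 + 5, so du = (3*y**2) dy.
The integral becomes (1/3)·∫ log(u) du; integrate by parts with u′=log(u), dv′=du.

y**3*log(y**3 + 5)/3 - y**3/3 + 5*log(y**3 + 5)/3 + C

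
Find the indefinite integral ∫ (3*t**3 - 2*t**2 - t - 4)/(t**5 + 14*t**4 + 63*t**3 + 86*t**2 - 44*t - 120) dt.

-2*log(t - 1)/189 - 103*log(t + 2)/72 + 212*log(t + 5)/27 - 359*log(t + 6)/56 - 17/(18*t + 36) + C

Factor the denominator: (t - 1)*(t + 2)**2*(t + 5)*(t + 6).
Partial-fraction decomposition: -359/(56*(t + 6)) + 212/(27*(t + 5)) - 103/(72*(t + 2)) + 17/(18*(t + 2)**2) - 2/(189*(t - 1)).
Integrate each term; A/(t−a) gives A·log|t−a|; A/(t−a)² gives −A/(t−a).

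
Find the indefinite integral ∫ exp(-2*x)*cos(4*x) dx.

Let I denote the integral. Integrate by parts with u = cos(4*x), dv = exp(-2*x) dx, so v = -exp(-2*x)/2: I = -exp(-2*x)*cos(4*x)/2 − 2·∫ exp(-2*x)*sin(4*x) dx.
Apply parts again with u = sin(4*x), dv = exp(-2*x) dx: ∫ exp(-2*x)*sin(4*x) dx = -exp(-2*x)*sin(4*x)/2 + 2·I. Substituting back brings back I: I = exp(-2*x)*sin(4*x) - exp(-2*x)*cos(4*x)/2 − 4·I.
Solving for I: (1 + 4)·I equals the remaining terms, so I = (1/5)·(exp(-2*x)*sin(4*x) - exp(-2*x)*cos(4*x)/2).

exp(-2*x)*sin(4*x)/5 - exp(-2*x)*cos(4*x)/10 + C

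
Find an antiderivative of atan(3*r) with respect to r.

r*atan(3*r) - log(9*r**2 + 1)/6 + C

Use integration by parts with u = arctan(3*r), dv = dr.
Then du = 3/(9*r**2 + 1) dr.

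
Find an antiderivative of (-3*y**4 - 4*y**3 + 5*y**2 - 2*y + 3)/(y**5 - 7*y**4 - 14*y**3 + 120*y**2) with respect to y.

Factor the denominator: y**2*(y - 6)*(y - 5)*(y + 4).
Partial-fraction decomposition: -421/(1440*(y + 4)) + 2257/(225*(y - 5)) - 509/(40*(y - 6)) - 11/(800*y) + 1/(40*y**2).
Integrate each term; A/(y−a) gives A·log|y−a|; A/(y−a)² gives −A/(y−a).

-11*log(y)/800 - 509*log(y - 6)/40 + 2257*log(y - 5)/225 - 421*log(y + 4)/1440 - 1/(40*y) + C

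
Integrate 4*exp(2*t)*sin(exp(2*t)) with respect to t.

Let u = exp(2*t), so du = (2*exp(2*t)) dt.
Rewriting, the integral becomes 2·∫ sin(u) du = 2·-cos(u).
Substituting back, u = exp(2*t).

-2*cos(exp(2*t)) + C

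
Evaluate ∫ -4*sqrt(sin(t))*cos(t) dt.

Let u = sin(t), so du = (cos(t)) dt.
Rewriting, the integral becomes -4·∫ √u du = -4·(2/3)u^(3/2).
Substituting back, u = sin(t).

-8*sin(t)**(3/2)/3 + C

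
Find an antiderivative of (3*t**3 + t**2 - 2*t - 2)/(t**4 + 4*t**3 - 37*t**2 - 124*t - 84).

335*log(t - 6)/364 + log(t + 1)/21 - 9*log(t + 2)/20 + 484*log(t + 7)/195 + C

Factor the denominator: (t - 6)*(t + 1)*(t + 2)*(t + 7).
Partial-fraction decomposition: 484/(195*(t + 7)) - 9/(20*(t + 2)) + 1/(21*(t + 1)) + 335/(364*(t - 6)).
Integrate each term: A/(t−a) contributes A·log|t−a|.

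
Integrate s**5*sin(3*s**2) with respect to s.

-s**4*cos(3*s**2)/6 + s**2*sin(3*s**2)/9 + cos(3*s**2)/27 + C

Let u = s², du = 2s ds; rewrite as (1/2)∫ u^2·sin(3u) du.
Now integrate by parts 2 times.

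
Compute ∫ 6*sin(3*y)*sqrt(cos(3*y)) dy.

Let u = cos(3*y), so du = (-3*sin(3*y)) dy.
Rewriting, the integral becomes -2·∫ √u du = -2·(2/3)u^(3/2).
Substituting back, u = cos(3*y).

-4*cos(3*y)**(3/2)/3 + C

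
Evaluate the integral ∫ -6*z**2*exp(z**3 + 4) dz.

Let u = z**3 + 4, so du = (3*z**2) dz.
Rewriting, the integral becomes -2·∫ e^u du = -2·e^u.
Substituting back, u = z**3 + 4.

-2*exp(z**3 + 4) + C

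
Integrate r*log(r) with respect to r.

r**2*log(r)/2 - r**2/4 + C

Use integration by parts with u = log(r), dv = r dr.
Then du = 1/r dr and v = r**2/2.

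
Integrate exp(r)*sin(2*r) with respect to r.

exp(r)*sin(2*r)/5 - 2*exp(r)*cos(2*r)/5 + C

Let I denote the integral. Integrate by parts with u = sin(2*r), dv = exp(r) dr, so v = exp(r): I = exp(r)*sin(2*r) − 2·∫ exp(r)*cos(2*r) dr.
Apply parts again with u = cos(2*r), dv = exp(r) dr: ∫ exp(r)*cos(2*r) dr = exp(r)*cos(2*r) + 2·I. Substituting back brings back I: I = exp(r)*sin(2*r) - 2*exp(r)*cos(2*r) − 4·I.
Solving for I: (1 + 4)·I equals the remaining terms, so I = (1/5)·(exp(r)*sin(2*r) - 2*exp(r)*cos(2*r)).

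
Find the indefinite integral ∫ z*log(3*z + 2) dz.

Use integration by parts with u = log(3*z + 2), dv = z dz.
Then du = 3/(3*z + 2) dz and v = z**2/2.

z**2*log(3*z + 2)/2 - z**2/4 + z/3 - 2*log(3*z + 2)/9 + C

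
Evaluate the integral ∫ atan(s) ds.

Use integration by parts with u = arctan(s), dv = ds.
Then du = 1/(s**2 + 1) ds.

s*atan(s) - log(s**2 + 1)/2 + C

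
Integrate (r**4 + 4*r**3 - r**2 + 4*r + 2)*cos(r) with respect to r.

Use integration by parts with u = r**4 + 4*r**3 - r**2 + 4*r + 2, dv = cos(r) dr, so v = sin(r).
Apply parts 4 times (tabular method): alternate signs, differentiate u down to 0, integrate dv up.

r**4*sin(r) + 4*r**3*sin(r) + 4*r**3*cos(r) - 13*r**2*sin(r) + 12*r**2*cos(r) - 20*r*sin(r) - 26*r*cos(r) + 28*sin(r) - 20*cos(r) + C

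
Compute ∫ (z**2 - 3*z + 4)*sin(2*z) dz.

Use integration by parts with u = z**2 - 3*z + 4, dv = sin(2*z) dz, so v = -cos(2*z)/2.
Apply parts 2 times (tabular method): alternate signs, differentiate u down to 0, integrate dv up.

-z**2*cos(2*z)/2 + z*sin(2*z)/2 + 3*z*cos(2*z)/2 - 3*sin(2*z)/4 - 7*cos(2*z)/4 + C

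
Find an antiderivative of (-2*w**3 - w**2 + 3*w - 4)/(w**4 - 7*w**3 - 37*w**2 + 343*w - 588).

-359*log(w - 7)/84 + 136*log(w - 4)/33 - 29*log(w - 3)/20 - 153*log(w + 7)/385 + C

Factor the denominator: (w - 7)*(w - 4)*(w - 3)*(w + 7).
Partial-fraction decomposition: -153/(385*(w + 7)) - 29/(20*(w - 3)) + 136/(33*(w - 4)) - 359/(84*(w - 7)).
Integrate each term: A/(w−a) contributes A·log|w−a|.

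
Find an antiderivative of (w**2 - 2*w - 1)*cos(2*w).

Use integration by parts with u = w**2 - 2*w - 1, dv = cos(2*w) dw, so v = sin(2*w)/2.
Apply parts 2 times (tabular method): alternate signs, differentiate u down to 0, integrate dv up.

w**2*sin(2*w)/2 - w*sin(2*w) + w*cos(2*w)/2 - 3*sin(2*w)/4 - cos(2*w)/2 + C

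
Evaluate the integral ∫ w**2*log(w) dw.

Use integration by parts with u = log(w), dv = w**2 dw.
Then du = 1/w dw and v = w**3/3.

w**3*log(w)/3 - w**3/9 + C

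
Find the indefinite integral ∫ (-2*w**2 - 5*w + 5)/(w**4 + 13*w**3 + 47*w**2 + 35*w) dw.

log(w)/7 - log(w + 1)/3 - log(w + 5)/2 + 29*log(w + 7)/42 + C

Factor the denominator: w*(w + 1)*(w + 5)*(w + 7).
Partial-fraction decomposition: 29/(42*(w + 7)) - 1/(2*(w + 5)) - 1/(3*(w + 1)) + 1/(7*w).
Integrate each term: A/(w−a) contributes A·log|w−a|.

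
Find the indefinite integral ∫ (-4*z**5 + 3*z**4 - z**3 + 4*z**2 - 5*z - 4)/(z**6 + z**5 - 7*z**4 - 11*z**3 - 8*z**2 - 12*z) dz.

log(z)/3 - 739*log(z - 3)/750 - 14*log(z + 2)/5 - 137*log(z**2 + 1)/500 + 59*atan(z)/250 - 103/(25*z + 50) + C

Factor the denominator: z*(z - 3)*(z + 2)**2*(z**2 + 1).
Partial-fraction decomposition: -(137*z - 59)/(250*(z**2 + 1)) - 14/(5*(z + 2)) + 103/(25*(z + 2)**2) - 739/(750*(z - 3)) + 1/(3*z).
Integrate each term; A/(z−a) gives A·log|z−a|; the (Bz+D)/(z²+p²) term gives a log and an atan.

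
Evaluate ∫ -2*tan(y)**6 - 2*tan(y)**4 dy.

Let u = tan(y), so du = (tan(y)**2 + 1) dy.
Rewriting, the integral becomes -2·∫ u^4 du = -2·u^5/5.
Substituting back, u = tan(y).

-2*tan(y)**5/5 + C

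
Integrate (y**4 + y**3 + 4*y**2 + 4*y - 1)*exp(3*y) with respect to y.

Use integration by parts with u = y**4 + y**3 + 4*y**2 + 4*y - 1, dv = exp(3*y) dy, so v = exp(3*y)/3.
Apply parts 4 times (tabular method): alternate signs, differentiate u down to 0, integrate dv up.

(27*y**4 - 9*y**3 + 117*y**2 + 30*y - 37)*exp(3*y)/81 + C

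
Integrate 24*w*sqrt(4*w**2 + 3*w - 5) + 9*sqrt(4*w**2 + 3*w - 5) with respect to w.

2*(4*w**2 + 3*w - 5)**(3/2) + C

Let u = 4*w**2 + 3*w - 5, so du = (8*w + 3) dw.
Rewriting, the integral becomes 3·∫ √u du = 3·(2/3)u^(3/2).
Substituting back, u = 4*w**2 + 3*w - 5.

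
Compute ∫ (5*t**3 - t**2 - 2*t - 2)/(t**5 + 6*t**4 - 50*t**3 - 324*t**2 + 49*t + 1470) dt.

11*log(t - 7)/56 - 2*log(t - 2)/105 - 7*log(t + 3)/20 + 107*log(t + 5)/56 - 73*log(t + 7)/42 + C

Factor the denominator: (t - 7)*(t - 2)*(t + 3)*(t + 5)*(t + 7).
Partial-fraction decomposition: -73/(42*(t + 7)) + 107/(56*(t + 5)) - 7/(20*(t + 3)) - 2/(105*(t - 2)) + 11/(56*(t - 7)).
Integrate each term: A/(t−a) contributes A·log|t−a|.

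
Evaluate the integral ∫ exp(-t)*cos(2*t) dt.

Let I denote the integral. Integrate by parts with u = cos(2*t), dv = exp(-t) dt, so v = -exp(-t): I = -exp(-t)*cos(2*t) − 2·∫ exp(-t)*sin(2*t) dt.
Apply parts again with u = sin(2*t), dv = exp(-t) dt: ∫ exp(-t)*sin(2*t) dt = -exp(-t)*sin(2*t) + 2·I. Substituting back brings back I: I = 2*exp(-t)*sin(2*t) - exp(-t)*cos(2*t) − 4·I.
Solving for I: (1 + 4)·I equals the remaining terms, so I = (1/5)·(2*exp(-t)*sin(2*t) - exp(-t)*cos(2*t)).

2*exp(-t)*sin(2*t)/5 - exp(-t)*cos(2*t)/5 + C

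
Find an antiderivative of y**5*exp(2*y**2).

(2*y**4 - 2*y**2 + 1)*exp(2*y**2)/8 + C

Let u = y², du = 2y dy; rewrite as (1/2)∫ u^2·exp(2u) du.
Now integrate by parts 2 times.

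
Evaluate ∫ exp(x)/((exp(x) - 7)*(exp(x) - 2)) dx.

log(exp(x) - 7)/5 - log(exp(x) - 2)/5 + C

Let u = e^x, du = e^x dx.
The integral becomes ∫ du/((u-2)(u-7)); decompose into partial fractions.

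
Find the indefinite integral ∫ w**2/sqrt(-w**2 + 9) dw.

-w*sqrt(-w**2 + 9)/2 + 9*asin(w/3)/2 + C

Substitute w = 3·sin(θ), so dw = 3·cos(θ) dθ and the radical becomes sqrt(-w**2 + 9) = 3·cos(θ) by the Pythagorean identity.
Integrate the resulting trig expression in θ, then back-substitute θ = asin(w/3), sin(θ) = w/3, cos(θ) = sqrt(-w**2 + 9)/3 (absorbing any constant into C).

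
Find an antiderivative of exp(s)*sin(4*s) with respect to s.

Let I denote the integral. Integrate by parts with u = sin(4*s), dv = exp(s) ds, so v = exp(s): I = exp(s)*sin(4*s) − 4·∫ exp(s)*cos(4*s) ds.
Apply parts again with u = cos(4*s), dv = exp(s) ds: ∫ exp(s)*cos(4*s) ds = exp(s)*cos(4*s) + 4·I. Substituting back brings back I: I = exp(s)*sin(4*s) - 4*exp(s)*cos(4*s) − 16·I.
Solving for I: (1 + 16)·I equals the remaining terms, so I = (1/17)·(exp(s)*sin(4*s) - 4*exp(s)*cos(4*s)).

exp(s)*sin(4*s)/17 - 4*exp(s)*cos(4*s)/17 + C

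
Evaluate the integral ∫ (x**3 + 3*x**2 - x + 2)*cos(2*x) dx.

Use integration by parts with u = x**3 + 3*x**2 - x + 2, dv = cos(2*x) dx, so v = sin(2*x)/2.
Apply parts 3 times (tabular method): alternate signs, differentiate u down to 0, integrate dv up.

x**3*sin(2*x)/2 + 3*x**2*sin(2*x)/2 + 3*x**2*cos(2*x)/4 - 5*x*sin(2*x)/4 + 3*x*cos(2*x)/2 + sin(2*x)/4 - 5*cos(2*x)/8 + C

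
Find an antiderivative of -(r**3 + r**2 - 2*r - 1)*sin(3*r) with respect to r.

Use integration by parts with u = r**3 + r**2 - 2*r - 1, dv = -sin(3*r) dr, so v = cos(3*r)/3.
Apply parts 3 times (tabular method): alternate signs, differentiate u down to 0, integrate dv up.

r**3*cos(3*r)/3 - r**2*sin(3*r)/3 + r**2*cos(3*r)/3 - 2*r*sin(3*r)/9 - 8*r*cos(3*r)/9 + 8*sin(3*r)/27 - 11*cos(3*r)/27 + C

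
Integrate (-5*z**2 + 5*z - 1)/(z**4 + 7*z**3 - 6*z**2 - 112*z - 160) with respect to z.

Factor the denominator: (z - 4)*(z + 2)*(z + 4)*(z + 5).
Partial-fraction decomposition: 151/(27*(z + 5)) - 101/(16*(z + 4)) + 31/(36*(z + 2)) - 61/(432*(z - 4)).
Integrate each term: A/(z−a) contributes A·log|z−a|.

-61*log(z - 4)/432 + 31*log(z + 2)/36 - 101*log(z + 4)/16 + 151*log(z + 5)/27 + C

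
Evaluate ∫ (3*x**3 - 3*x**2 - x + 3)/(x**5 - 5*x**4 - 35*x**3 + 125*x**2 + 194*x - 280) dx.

Factor the denominator: (x - 7)*(x - 4)*(x - 1)*(x + 2)*(x + 5).
Partial-fraction decomposition: -221/(972*(x + 5)) + 31/(486*(x + 2)) + 1/(162*(x - 1)) - 143/(486*(x - 4)) + 439/(972*(x - 7)).
Integrate each term: A/(x−a) contributes A·log|x−a|.

439*log(x - 7)/972 - 143*log(x - 4)/486 + log(x - 1)/162 + 31*log(x + 2)/486 - 221*log(x + 5)/972 + C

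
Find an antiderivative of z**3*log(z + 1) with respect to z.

Use integration by parts with u = log(z + 1), dv = z**3 dz.
Then du = 1/(z + 1) dz and v = z**4/4.

z**4*log(z + 1)/4 - z**4/16 + z**3/12 - z**2/8 + z/4 - log(z + 1)/4 + C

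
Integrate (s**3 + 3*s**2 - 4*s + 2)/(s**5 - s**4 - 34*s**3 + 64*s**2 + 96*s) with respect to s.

log(s)/48 + 141*log(s - 4)/2000 - 8*log(s + 1)/125 - 41*log(s + 6)/1500 - 49/(100*s - 400) + C

Factor the denominator: s*(s - 4)**2*(s + 1)*(s + 6).
Partial-fraction decomposition: -41/(1500*(s + 6)) - 8/(125*(s + 1)) + 141/(2000*(s - 4)) + 49/(100*(s - 4)**2) + 1/(48*s).
Integrate each term; A/(s−a) gives A·log|s−a|; A/(s−a)² gives −A/(s−a).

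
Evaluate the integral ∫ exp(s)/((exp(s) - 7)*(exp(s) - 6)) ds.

log(exp(s) - 7) - log(exp(s) - 6) + C

Let u = e^s, du = e^s ds.
The integral becomes ∫ du/((u-6)(u-7)); decompose into partial fractions.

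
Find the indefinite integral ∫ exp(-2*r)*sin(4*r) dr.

Let I denote the integral. Integrate by parts with u = sin(4*r), dv = exp(-2*r) dr, so v = -exp(-2*r)/2: I = -exp(-2*r)*sin(4*r)/2 + 2·∫ exp(-2*r)*cos(4*r) dr.
Apply parts again with u = cos(4*r), dv = exp(-2*r) dr: ∫ exp(-2*r)*cos(4*r) dr = -exp(-2*r)*cos(4*r)/2 − 2·I. Substituting back brings back I: I = -exp(-2*r)*sin(4*r)/2 - exp(-2*r)*cos(4*r) − 4·I.
Solving for I: (1 + 4)·I equals the remaining terms, so I = (1/5)·(-exp(-2*r)*sin(4*r)/2 - exp(-2*r)*cos(4*r)).

-exp(-2*r)*sin(4*r)/10 - exp(-2*r)*cos(4*r)/5 + C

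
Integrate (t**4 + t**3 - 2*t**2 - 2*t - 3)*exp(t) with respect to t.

Use integration by parts with u = t**4 + t**3 - 2*t**2 - 2*t - 3, dv = exp(t) dt, so v = exp(t).
Apply parts 4 times (tabular method): alternate signs, differentiate u down to 0, integrate dv up.

(t**4 - 3*t**3 + 7*t**2 - 16*t + 13)*exp(t) + C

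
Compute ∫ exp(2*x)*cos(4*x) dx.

Let I denote the integral. Integrate by parts with u = cos(4*x), dv = exp(2*x) dx, so v = exp(2*x)/2: I = exp(2*x)*cos(4*x)/2 + 2·∫ exp(2*x)*sin(4*x) dx.
Apply parts again with u = sin(4*x), dv = exp(2*x) dx: ∫ exp(2*x)*sin(4*x) dx = exp(2*x)*sin(4*x)/2 − 2·I. Substituting back brings back I: I = exp(2*x)*sin(4*x) + exp(2*x)*cos(4*x)/2 − 4·I.
Solving for I: (1 + 4)·I equals the remaining terms, so I = (1/5)·(exp(2*x)*sin(4*x) + exp(2*x)*cos(4*x)/2).

exp(2*x)*sin(4*x)/5 + exp(2*x)*cos(4*x)/10 + C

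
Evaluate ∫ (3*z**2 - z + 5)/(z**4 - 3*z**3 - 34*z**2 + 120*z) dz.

Factor the denominator: z*(z - 5)*(z - 4)*(z + 6).
Partial-fraction decomposition: -119/(660*(z + 6)) - 49/(40*(z - 4)) + 15/(11*(z - 5)) + 1/(24*z).
Integrate each term: A/(z−a) contributes A·log|z−a|.

log(z)/24 + 15*log(z - 5)/11 - 49*log(z - 4)/40 - 119*log(z + 6)/660 + C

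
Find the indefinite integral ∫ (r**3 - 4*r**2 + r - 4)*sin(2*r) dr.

-r**3*cos(2*r)/2 + 3*r**2*sin(2*r)/4 + 2*r**2*cos(2*r) - 2*r*sin(2*r) + r*cos(2*r)/4 - sin(2*r)/8 + cos(2*r) + C

Use integration by parts with u = r**3 - 4*r**2 + r - 4, dv = sin(2*r) dr, so v = -cos(2*r)/2.
Apply parts 3 times (tabular method): alternate signs, differentiate u down to 0, integrate dv up.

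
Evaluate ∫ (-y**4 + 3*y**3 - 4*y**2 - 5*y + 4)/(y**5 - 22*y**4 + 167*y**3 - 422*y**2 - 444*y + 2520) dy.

Factor the denominator: (y - 7)*(y - 6)**2*(y - 5)*(y + 2).
Partial-fraction decomposition: -1/(96*(y + 2)) + 53/(2*(y - 5)) + 1963/(32*(y - 6)) + 409/(4*(y - 6)**2) - 533/(6*(y - 7)).
Integrate each term; A/(y−a) gives A·log|y−a|; A/(y−a)² gives −A/(y−a).

-533*log(y - 7)/6 + 1963*log(y - 6)/32 + 53*log(y - 5)/2 - log(y + 2)/96 - 409/(4*y - 24) + C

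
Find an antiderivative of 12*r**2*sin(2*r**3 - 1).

-2*cos(2*r**3 - 1) + C

Let u = 2*r**3 - 1, so du = (6*r**2) dr.
Rewriting, the integral becomes 2·∫ sin(u) du = 2·-cos(u).
Substituting back, u = 2*r**3 - 1.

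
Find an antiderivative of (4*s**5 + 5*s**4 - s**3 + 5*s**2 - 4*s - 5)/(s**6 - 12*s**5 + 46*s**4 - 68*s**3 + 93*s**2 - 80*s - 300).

-23441*log(s - 5)/10092 + 53*log(s - 3)/8 - log(s + 1)/120 - 618*log(s**2 + 4)/4205 - 409*atan(s/2)/8410 - 1300/(29*s - 145) + C

Factor the denominator: (s - 5)**2*(s - 3)*(s + 1)*(s**2 + 4).
Partial-fraction decomposition: -(1236*s + 409)/(4205*(s**2 + 4)) - 1/(120*(s + 1)) + 53/(8*(s - 3)) - 23441/(10092*(s - 5)) + 1300/(29*(s - 5)**2).
Integrate each term; A/(s−a) gives A·log|s−a|; the (Bs+D)/(s²+p²) term gives a log and an atan.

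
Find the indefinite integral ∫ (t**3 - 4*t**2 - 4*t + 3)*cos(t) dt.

t**3*sin(t) - 4*t**2*sin(t) + 3*t**2*cos(t) - 10*t*sin(t) - 8*t*cos(t) + 11*sin(t) - 10*cos(t) + C

Use integration by parts with u = t**3 - 4*t**2 - 4*t + 3, dv = cos(t) dt, so v = sin(t).
Apply parts 3 times (tabular method): alternate signs, differentiate u down to 0, integrate dv up.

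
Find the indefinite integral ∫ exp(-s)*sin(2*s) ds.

-exp(-s)*sin(2*s)/5 - 2*exp(-s)*cos(2*s)/5 + C

Let I denote the integral. Integrate by parts with u = sin(2*s), dv = exp(-s) ds, so v = -exp(-s): I = -exp(-s)*sin(2*s) + 2·∫ exp(-s)*cos(2*s) ds.
Apply parts again with u = cos(2*s), dv = exp(-s) ds: ∫ exp(-s)*cos(2*s) ds = -exp(-s)*cos(2*s) − 2·I. Substituting back brings back I: I = -exp(-s)*sin(2*s) - 2*exp(-s)*cos(2*s) − 4·I.
Solving for I: (1 + 4)·I equals the remaining terms, so I = (1/5)·(-exp(-s)*sin(2*s) - 2*exp(-s)*cos(2*s)).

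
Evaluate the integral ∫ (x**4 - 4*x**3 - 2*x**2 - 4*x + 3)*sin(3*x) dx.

-x**4*cos(3*x)/3 + 4*x**3*sin(3*x)/9 + 4*x**3*cos(3*x)/3 - 4*x**2*sin(3*x)/3 + 10*x**2*cos(3*x)/9 - 20*x*sin(3*x)/27 + 4*x*cos(3*x)/9 - 4*sin(3*x)/27 - 101*cos(3*x)/81 + C

Use integration by parts with u = x**4 - 4*x**3 - 2*x**2 - 4*x + 3, dv = sin(3*x) dx, so v = -cos(3*x)/3.
Apply parts 4 times (tabular method): alternate signs, differentiate u down to 0, integrate dv up.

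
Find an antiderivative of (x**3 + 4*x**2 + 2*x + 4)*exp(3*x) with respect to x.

Use integration by parts with u = x**3 + 4*x**2 + 2*x + 4, dv = exp(3*x) dx, so v = exp(3*x)/3.
Apply parts 3 times (tabular method): alternate signs, differentiate u down to 0, integrate dv up.

(x**3 + 3*x**2 + 4)*exp(3*x)/3 + C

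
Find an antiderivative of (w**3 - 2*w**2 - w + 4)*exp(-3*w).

Use integration by parts with u = w**3 - 2*w**2 - w + 4, dv = exp(-3*w) dw, so v = -exp(-3*w)/3.
Apply parts 3 times (tabular method): alternate signs, differentiate u down to 0, integrate dv up.

(-9*w**3 + 9*w**2 + 15*w - 31)*exp(-3*w)/27 + C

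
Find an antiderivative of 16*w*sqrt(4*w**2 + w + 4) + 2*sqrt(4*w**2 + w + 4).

Let u = 4*w**2 + w + 4, so du = (8*w + 1) dw.
Rewriting, the integral becomes 2·∫ √u du = 2·(2/3)u^(3/2).
Substituting back, u = 4*w**2 + w + 4.

4*(4*w**2 + w + 4)**(3/2)/3 + C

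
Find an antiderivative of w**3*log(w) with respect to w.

w**4*log(w)/4 - w**4/16 + C

Use integration by parts with u = log(w), dv = w**3 dw.
Then du = 1/w dw and v = w**4/4.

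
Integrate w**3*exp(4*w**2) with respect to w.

(4*w**2 - 1)*exp(4*w**2)/32 + C

Let u = w², du = 2w dw; rewrite as (1/2)∫ u^1·exp(4u) du.
Now integrate by parts 1 time.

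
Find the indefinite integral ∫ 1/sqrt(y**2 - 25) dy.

Substitute y = 5·sec(θ), so dy = 5·sec(θ)*tan(θ) dθ and the radical becomes sqrt(y**2 - 25) = 5·tan(θ) by the Pythagorean identity.
Integrate the resulting trig expression in θ, then back-substitute sec(θ) = y/5, tan(θ) = sqrt(y**2 - 25)/5 (absorbing any constant into C).

log(y + sqrt(y**2 - 25)) + C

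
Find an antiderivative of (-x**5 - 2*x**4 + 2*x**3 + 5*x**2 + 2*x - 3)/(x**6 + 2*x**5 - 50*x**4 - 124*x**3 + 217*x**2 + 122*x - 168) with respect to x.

-6889*log(x - 7)/13728 - 26*log(x - 1)/3675 + log(x + 1)/160 + 151*log(x + 4)/550 - 4917*log(x + 6)/6370 + 1/(140*x - 140) + C

Factor the denominator: (x - 7)*(x - 1)**2*(x + 1)*(x + 4)*(x + 6).
Partial-fraction decomposition: -4917/(6370*(x + 6)) + 151/(550*(x + 4)) + 1/(160*(x + 1)) - 26/(3675*(x - 1)) - 1/(140*(x - 1)**2) - 6889/(13728*(x - 7)).
Integrate each term; A/(x−a) gives A·log|x−a|; A/(x−a)² gives −A/(x−a).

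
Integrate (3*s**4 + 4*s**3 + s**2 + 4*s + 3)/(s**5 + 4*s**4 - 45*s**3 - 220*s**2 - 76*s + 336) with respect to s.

Factor the denominator: (s - 7)*(s - 1)*(s + 2)*(s + 4)*(s + 6).
Partial-fraction decomposition: 3039/(728*(s + 6)) - 103/(44*(s + 4)) + 5/(72*(s + 2)) - 1/(42*(s - 1)) + 2885/(2574*(s - 7)).
Integrate each term: A/(s−a) contributes A·log|s−a|.

2885*log(s - 7)/2574 - log(s - 1)/42 + 5*log(s + 2)/72 - 103*log(s + 4)/44 + 3039*log(s + 6)/728 + C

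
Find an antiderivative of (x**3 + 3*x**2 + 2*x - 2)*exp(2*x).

Use integration by parts with u = x**3 + 3*x**2 + 2*x - 2, dv = exp(2*x) dx, so v = exp(2*x)/2.
Apply parts 3 times (tabular method): alternate signs, differentiate u down to 0, integrate dv up.

(4*x**3 + 6*x**2 + 2*x - 9)*exp(2*x)/8 + C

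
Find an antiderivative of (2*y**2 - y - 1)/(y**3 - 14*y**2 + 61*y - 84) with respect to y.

15*log(y - 7)/2 - 9*log(y - 4) + 7*log(y - 3)/2 + C

Factor the denominator: (y - 7)*(y - 4)*(y - 3).
Partial-fraction decomposition: 7/(2*(y - 3)) - 9/(y - 4) + 15/(2*(y - 7)).
Integrate each term: A/(y−a) contributes A·log|y−a|.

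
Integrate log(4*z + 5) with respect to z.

z*log(4*z + 5) - z + 5*log(4*z + 5)/4 + C

Use integration by parts with u = log(4*z + 5), dv = dz.
Then du = 4/(4*z + 5) dz and v = z.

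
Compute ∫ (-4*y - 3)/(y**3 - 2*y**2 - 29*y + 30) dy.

-27*log(y - 6)/55 + 7*log(y - 1)/30 + 17*log(y + 5)/66 + C

Factor the denominator: (y - 6)*(y - 1)*(y + 5).
Partial-fraction decomposition: 17/(66*(y + 5)) + 7/(30*(y - 1)) - 27/(55*(y - 6)).
Integrate each term: A/(y−a) contributes A·log|y−a|.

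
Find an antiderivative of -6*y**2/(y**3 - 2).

-2*log(y**3 - 2) + C

Let u = y**3 - 2, so du = (3*y**2) dy.
Rewriting, the integral becomes -2·∫ 1/u du = -2·log(u).
Substituting back, u = y**3 - 2.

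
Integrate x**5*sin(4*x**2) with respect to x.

Let u = x², du = 2x dx; rewrite as (1/2)∫ u^2·sin(4u) du.
Now integrate by parts 2 times.

-x**4*cos(4*x**2)/8 + x**2*sin(4*x**2)/16 + cos(4*x**2)/64 + C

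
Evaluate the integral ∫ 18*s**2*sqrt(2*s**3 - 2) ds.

Let u = 2*s**3 - 2, so du = (6*s**2) ds.
Rewriting, the integral becomes 3·∫ √u du = 3·(2/3)u^(3/2).
Substituting back, u = 2*s**3 - 2.

2*(2*s**3 - 2)**(3/2) + C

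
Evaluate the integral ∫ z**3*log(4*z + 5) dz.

Use integration by parts with u = log(4*z + 5), dv = z**3 dz.
Then du = 4/(4*z + 5) dz and v = z**4/4.

z**4*log(4*z + 5)/4 - z**4/16 + 5*z**3/48 - 25*z**2/128 + 125*z/256 - 625*log(4*z + 5)/1024 + C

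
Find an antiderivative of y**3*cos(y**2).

Let u = y², du = 2y dy; rewrite as (1/2)∫ u^1·cos(1u) du.
Now integrate by parts 1 time.

y**2*sin(y**2)/2 + cos(y**2)/2 + C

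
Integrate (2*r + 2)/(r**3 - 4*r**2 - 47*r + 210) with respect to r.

Factor the denominator: (r - 6)*(r - 5)*(r + 7).
Partial-fraction decomposition: -1/(13*(r + 7)) - 1/(r - 5) + 14/(13*(r - 6)).
Integrate each term: A/(r−a) contributes A·log|r−a|.

14*log(r - 6)/13 - log(r - 5) - log(r + 7)/13 + C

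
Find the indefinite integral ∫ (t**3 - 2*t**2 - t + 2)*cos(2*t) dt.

Use integration by parts with u = t**3 - 2*t**2 - t + 2, dv = cos(2*t) dt, so v = sin(2*t)/2.
Apply parts 3 times (tabular method): alternate signs, differentiate u down to 0, integrate dv up.

t**3*sin(2*t)/2 - t**2*sin(2*t) + 3*t**2*cos(2*t)/4 - 5*t*sin(2*t)/4 - t*cos(2*t) + 3*sin(2*t)/2 - 5*cos(2*t)/8 + C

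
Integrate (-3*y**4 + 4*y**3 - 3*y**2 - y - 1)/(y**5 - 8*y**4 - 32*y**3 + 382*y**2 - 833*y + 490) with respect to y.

-2993*log(y - 7)/420 + 91*log(y - 5)/18 - 31*log(y - 2)/135 + log(y - 1)/48 - 2179*log(y + 7)/3024 + C

Factor the denominator: (y - 7)*(y - 5)*(y - 2)*(y - 1)*(y + 7).
Partial-fraction decomposition: -2179/(3024*(y + 7)) + 1/(48*(y - 1)) - 31/(135*(y - 2)) + 91/(18*(y - 5)) - 2993/(420*(y - 7)).
Integrate each term: A/(y−a) contributes A·log|y−a|.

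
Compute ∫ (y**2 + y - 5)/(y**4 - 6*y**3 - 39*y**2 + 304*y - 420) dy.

37*log(y - 6)/52 - 25*log(y - 5)/36 + log(y - 2)/108 - 37*log(y + 7)/1404 + C

Factor the denominator: (y - 6)*(y - 5)*(y - 2)*(y + 7).
Partial-fraction decomposition: -37/(1404*(y + 7)) + 1/(108*(y - 2)) - 25/(36*(y - 5)) + 37/(52*(y - 6)).
Integrate each term: A/(y−a) contributes A·log|y−a|.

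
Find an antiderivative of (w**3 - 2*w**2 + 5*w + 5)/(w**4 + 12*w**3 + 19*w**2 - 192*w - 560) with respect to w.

Factor the denominator: (w - 4)*(w + 4)*(w + 5)*(w + 7).
Partial-fraction decomposition: 157/(22*(w + 7)) - 65/(6*(w + 5)) + 37/(8*(w + 4)) + 19/(264*(w - 4)).
Integrate each term: A/(w−a) contributes A·log|w−a|.

19*log(w - 4)/264 + 37*log(w + 4)/8 - 65*log(w + 5)/6 + 157*log(w + 7)/22 + C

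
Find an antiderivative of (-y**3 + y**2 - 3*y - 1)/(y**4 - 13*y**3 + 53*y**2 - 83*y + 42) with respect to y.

-79*log(y - 7)/30 + 7*log(y - 3)/2 - 11*log(y - 2)/5 + log(y - 1)/3 + C

Factor the denominator: (y - 7)*(y - 3)*(y - 2)*(y - 1).
Partial-fraction decomposition: 1/(3*(y - 1)) - 11/(5*(y - 2)) + 7/(2*(y - 3)) - 79/(30*(y - 7)).
Integrate each term: A/(y−a) contributes A·log|y−a|.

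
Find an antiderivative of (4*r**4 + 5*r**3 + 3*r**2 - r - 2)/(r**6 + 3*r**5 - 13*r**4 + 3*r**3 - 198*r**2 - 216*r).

log(r)/108 + 693*log(r - 4)/2500 + log(r + 1)/250 - 1054*log(r + 6)/3375 + 737*log(r**2 + 9)/67500 + 11491*atan(r/3)/33750 + C

Factor the denominator: r*(r - 4)*(r + 1)*(r + 6)*(r**2 + 9).
Partial-fraction decomposition: (737*r + 34473)/(33750*(r**2 + 9)) - 1054/(3375*(r + 6)) + 1/(250*(r + 1)) + 693/(2500*(r - 4)) + 1/(108*r).
Integrate each term; A/(r−a) gives A·log|r−a|; the (Br+D)/(r²+p²) term gives a log and an atan.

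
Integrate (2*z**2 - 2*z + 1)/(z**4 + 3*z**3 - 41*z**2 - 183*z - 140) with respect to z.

85*log(z - 7)/1056 - 5*log(z + 1)/96 + 41*log(z + 4)/33 - 61*log(z + 5)/48 + C

Factor the denominator: (z - 7)*(z + 1)*(z + 4)*(z + 5).
Partial-fraction decomposition: -61/(48*(z + 5)) + 41/(33*(z + 4)) - 5/(96*(z + 1)) + 85/(1056*(z - 7)).
Integrate each term: A/(z−a) contributes A·log|z−a|.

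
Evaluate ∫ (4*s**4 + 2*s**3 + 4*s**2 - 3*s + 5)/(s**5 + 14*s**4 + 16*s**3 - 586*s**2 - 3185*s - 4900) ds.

Factor the denominator: (s - 7)*(s + 4)*(s + 5)**2*(s + 7).
Partial-fraction decomposition: 2285/(42*(s + 7)) - 1021/(48*(s + 5)) + 395/(4*(s + 5)**2) - 977/(33*(s + 4)) + 1745/(3696*(s - 7)).
Integrate each term; A/(s−a) gives A·log|s−a|; A/(s−a)² gives −A/(s−a).

1745*log(s - 7)/3696 - 977*log(s + 4)/33 - 1021*log(s + 5)/48 + 2285*log(s + 7)/42 - 395/(4*s + 20) + C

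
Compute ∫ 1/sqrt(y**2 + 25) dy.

log(y + sqrt(y**2 + 25)) + C

Substitute y = 5·tan(θ), so dy = 5·sec(θ)^2 dθ and the radical becomes sqrt(y**2 + 25) = 5·sec(θ) by the Pythagorean identity.
Integrate the resulting trig expression in θ, then back-substitute tan(θ) = y/5, sec(θ) = sqrt(y**2 + 25)/5 (absorbing any constant into C).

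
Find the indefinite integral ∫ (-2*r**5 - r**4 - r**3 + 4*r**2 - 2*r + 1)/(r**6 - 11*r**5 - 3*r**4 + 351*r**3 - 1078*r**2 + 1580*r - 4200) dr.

Factor the denominator: (r - 7)*(r - 5)**2*(r + 6)*(r**2 + 4).
Partial-fraction decomposition: (43789*r - 21494)/(1782920*(r**2 + 4)) - 14629/(62920*(r + 6)) + 4613375/(407044*(r - 5)) + 6909/(638*(r - 5)**2) - 36175/(2756*(r - 7)).
Integrate each term; A/(r−a) gives A·log|r−a|; the (Br+D)/(r²+p²) term gives a log and an atan.

-36175*log(r - 7)/2756 + 4613375*log(r - 5)/407044 - 14629*log(r + 6)/62920 + 43789*log(r**2 + 4)/3565840 - 10747*atan(r/2)/1782920 - 6909/(638*r - 3190) + C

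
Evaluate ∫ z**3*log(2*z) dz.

Use integration by parts with u = log(2*z), dv = z**3 dz.
Then du = 1/z dz and v = z**4/4.

z**4*(log(z) + log(2))/4 - z**4/16 + C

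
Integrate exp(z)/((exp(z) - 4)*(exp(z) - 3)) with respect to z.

Let u = e^z, du = e^z dz.
The integral becomes ∫ du/((u-3)(u-4)); decompose into partial fractions.

log(exp(z) - 4) - log(exp(z) - 3) + C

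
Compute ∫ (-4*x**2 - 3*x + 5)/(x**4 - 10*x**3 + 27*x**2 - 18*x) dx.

-5*log(x)/18 - 157*log(x - 6)/90 + 20*log(x - 3)/9 - log(x - 1)/5 + C

Factor the denominator: x*(x - 6)*(x - 3)*(x - 1).
Partial-fraction decomposition: -1/(5*(x - 1)) + 20/(9*(x - 3)) - 157/(90*(x - 6)) - 5/(18*x).
Integrate each term: A/(x−a) contributes A·log|x−a|.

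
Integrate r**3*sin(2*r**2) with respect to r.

Let u = r², du = 2r dr; rewrite as (1/2)∫ u^1·sin(2u) du.
Now integrate by parts 1 time.

-r**2*cos(2*r**2)/4 + sin(2*r**2)/8 + C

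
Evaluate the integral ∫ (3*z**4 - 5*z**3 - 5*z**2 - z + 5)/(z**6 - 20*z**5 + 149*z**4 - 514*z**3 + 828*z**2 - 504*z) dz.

Factor the denominator: z*(z - 7)*(z - 6)*(z - 3)*(z - 2)**2.
Partial-fraction decomposition: -129/(800*(z - 2)) + 9/(40*(z - 2)**2) + 65/(36*(z - 3)) - 2627/(288*(z - 6)) + 5241/(700*(z - 7)) - 5/(504*z).
Integrate each term; A/(z−a) gives A·log|z−a|; A/(z−a)² gives −A/(z−a).

-5*log(z)/504 + 5241*log(z - 7)/700 - 2627*log(z - 6)/288 + 65*log(z - 3)/36 - 129*log(z - 2)/800 - 9/(40*z - 80) + C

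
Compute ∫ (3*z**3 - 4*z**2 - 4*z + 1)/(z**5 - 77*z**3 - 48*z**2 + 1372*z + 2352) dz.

Factor the denominator: (z - 7)*(z - 6)*(z + 2)*(z + 4)*(z + 7).
Partial-fraction decomposition: -46/(105*(z + 7)) + 239/(660*(z + 4)) - 31/(720*(z + 2)) - 37/(80*(z - 6)) + 403/(693*(z - 7)).
Integrate each term: A/(z−a) contributes A·log|z−a|.

403*log(z - 7)/693 - 37*log(z - 6)/80 - 31*log(z + 2)/720 + 239*log(z + 4)/660 - 46*log(z + 7)/105 + C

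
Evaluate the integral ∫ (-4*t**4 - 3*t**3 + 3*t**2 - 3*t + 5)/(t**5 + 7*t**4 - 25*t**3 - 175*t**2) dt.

Factor the denominator: t**2*(t - 5)*(t + 5)*(t + 7).
Partial-fraction decomposition: -4201/(588*(t + 7)) + 203/(50*(t + 5)) - 281/(300*(t - 5)) + 26/(1225*t) - 1/(35*t**2).
Integrate each term; A/(t−a) gives A·log|t−a|; A/(t−a)² gives −A/(t−a).

26*log(t)/1225 - 281*log(t - 5)/300 + 203*log(t + 5)/50 - 4201*log(t + 7)/588 + 1/(35*t) + C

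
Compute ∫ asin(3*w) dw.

Use integration by parts with u = arcsin(3*w), dv = dw.
Then du = 3/sqrt(-9*w**2 + 1) dw.

w*asin(3*w) + sqrt(-9*w**2 + 1)/3 + C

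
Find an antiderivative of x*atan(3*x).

x**2*atan(3*x)/2 - x/6 + atan(3*x)/18 + C

Use integration by parts with u = arctan(3*x), dv = x dx.
Then du = 3/(9*x**2 + 1) dx.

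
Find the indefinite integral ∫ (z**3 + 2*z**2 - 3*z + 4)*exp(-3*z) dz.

Use integration by parts with u = z**3 + 2*z**2 - 3*z + 4, dv = exp(-3*z) dz, so v = -exp(-3*z)/3.
Apply parts 3 times (tabular method): alternate signs, differentiate u down to 0, integrate dv up.

(-3*z**3 - 9*z**2 + 3*z - 11)*exp(-3*z)/9 + C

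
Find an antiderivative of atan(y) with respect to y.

y*atan(y) - log(y**2 + 1)/2 + C

Use integration by parts with u = arctan(y), dv = dy.
Then du = 1/(y**2 + 1) dy.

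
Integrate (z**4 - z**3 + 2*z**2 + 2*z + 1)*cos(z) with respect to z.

z**4*sin(z) - z**3*sin(z) + 4*z**3*cos(z) - 10*z**2*sin(z) - 3*z**2*cos(z) + 8*z*sin(z) - 20*z*cos(z) + 21*sin(z) + 8*cos(z) + C

Use integration by parts with u = z**4 - z**3 + 2*z**2 + 2*z + 1, dv = cos(z) dz, so v = sin(z).
Apply parts 4 times (tabular method): alternate signs, differentiate u down to 0, integrate dv up.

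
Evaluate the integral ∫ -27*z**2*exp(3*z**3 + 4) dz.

-3*exp(3*z**3 + 4) + C

Let u = 3*z**3 + 4, so du = (9*z**2) dz.
Rewriting, the integral becomes -3·∫ e^u du = -3·e^u.
Substituting back, u = 3*z**3 + 4.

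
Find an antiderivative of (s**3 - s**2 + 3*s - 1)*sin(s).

-s**3*cos(s) + 3*s**2*sin(s) + s**2*cos(s) - 2*s*sin(s) + 3*s*cos(s) - 3*sin(s) - cos(s) + C

Use integration by parts with u = s**3 - s**2 + 3*s - 1, dv = sin(s) ds, so v = -cos(s).
Apply parts 3 times (tabular method): alternate signs, differentiate u down to 0, integrate dv up.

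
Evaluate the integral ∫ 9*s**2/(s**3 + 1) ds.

Let u = s**3 + 1, so du = (3*s**2) ds.
Rewriting, the integral becomes 3·∫ 1/u du = 3·log(u).
Substituting back, u = s**3 + 1.

3*log(s**3 + 1) + C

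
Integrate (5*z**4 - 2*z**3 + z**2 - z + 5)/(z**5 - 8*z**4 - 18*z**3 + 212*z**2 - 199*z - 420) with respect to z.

Factor the denominator: (z - 7)*(z - 4)*(z - 3)*(z + 1)*(z + 5).
Partial-fraction decomposition: 1705/(1728*(z + 5)) - 7/(320*(z + 1)) + 181/(64*(z - 3)) - 1169/(135*(z - 4)) + 5683/(576*(z - 7)).
Integrate each term: A/(z−a) contributes A·log|z−a|.

5683*log(z - 7)/576 - 1169*log(z - 4)/135 + 181*log(z - 3)/64 - 7*log(z + 1)/320 + 1705*log(z + 5)/1728 + C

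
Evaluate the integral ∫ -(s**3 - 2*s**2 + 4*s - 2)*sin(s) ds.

s**3*cos(s) - 3*s**2*sin(s) - 2*s**2*cos(s) + 4*s*sin(s) - 2*s*cos(s) + 2*sin(s) + 2*cos(s) + C

Use integration by parts with u = s**3 - 2*s**2 + 4*s - 2, dv = -sin(s) ds, so v = cos(s).
Apply parts 3 times (tabular method): alternate signs, differentiate u down to 0, integrate dv up.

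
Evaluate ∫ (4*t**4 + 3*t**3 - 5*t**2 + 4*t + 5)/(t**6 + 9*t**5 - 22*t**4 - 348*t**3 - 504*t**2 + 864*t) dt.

5*log(t)/864 + 5681*log(t - 6)/43200 - 11*log(t - 1)/1225 - 741*log(t + 4)/800 + 7507*log(t + 6)/9408 - 4337/(1008*t + 6048) + C

Factor the denominator: t*(t - 6)*(t - 1)*(t + 4)*(t + 6)**2.
Partial-fraction decomposition: 7507/(9408*(t + 6)) + 4337/(1008*(t + 6)**2) - 741/(800*(t + 4)) - 11/(1225*(t - 1)) + 5681/(43200*(t - 6)) + 5/(864*t).
Integrate each term; A/(t−a) gives A·log|t−a|; A/(t−a)² gives −A/(t−a).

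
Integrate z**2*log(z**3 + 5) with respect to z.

z**3*log(z**3 + 5)/3 - z**3/3 + 5*log(z**3 + 5)/3 + C

Let u = z**3 + 5, so du = (3*z**2) dz.
The integral becomes (1/3)·∫ log(u) du; integrate by parts with u′=log(u), dv′=du.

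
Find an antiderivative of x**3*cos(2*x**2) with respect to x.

Let u = x², du = 2x dx; rewrite as (1/2)∫ u^1·cos(2u) du.
Now integrate by parts 1 time.

x**2*sin(2*x**2)/4 + cos(2*x**2)/8 + C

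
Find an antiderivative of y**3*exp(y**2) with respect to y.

Let u = y², du = 2y dy; rewrite as (1/2)∫ u^1·exp(1u) du.
Now integrate by parts 1 time.

(y**2 - 1)*exp(y**2)/2 + C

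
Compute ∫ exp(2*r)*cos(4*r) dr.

exp(2*r)*sin(4*r)/5 + exp(2*r)*cos(4*r)/10 + C

Let I denote the integral. Integrate by parts with u = cos(4*r), dv = exp(2*r) dr, so v = exp(2*r)/2: I = exp(2*r)*cos(4*r)/2 + 2·∫ exp(2*r)*sin(4*r) dr.
Apply parts again with u = sin(4*r), dv = exp(2*r) dr: ∫ exp(2*r)*sin(4*r) dr = exp(2*r)*sin(4*r)/2 − 2·I. Substituting back brings back I: I = exp(2*r)*sin(4*r) + exp(2*r)*cos(4*r)/2 − 4·I.
Solving for I: (1 + 4)·I equals the remaining terms, so I = (1/5)·(exp(2*r)*sin(4*r) + exp(2*r)*cos(4*r)/2).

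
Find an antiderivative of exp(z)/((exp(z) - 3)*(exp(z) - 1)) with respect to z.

Let u = e^z, du = e^z dz.
The integral becomes ∫ du/((u-1)(u-3)); decompose into partial fractions.

log(exp(z) - 3)/2 - log(exp(z) - 1)/2 + C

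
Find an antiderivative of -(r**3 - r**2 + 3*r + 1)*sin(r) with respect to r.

r**3*cos(r) - 3*r**2*sin(r) - r**2*cos(r) + 2*r*sin(r) - 3*r*cos(r) + 3*sin(r) + 3*cos(r) + C

Use integration by parts with u = r**3 - r**2 + 3*r + 1, dv = -sin(r) dr, so v = cos(r).
Apply parts 3 times (tabular method): alternate signs, differentiate u down to 0, integrate dv up.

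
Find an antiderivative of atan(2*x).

Use integration by parts with u = arctan(2*x), dv = dx.
Then du = 2/(4*x**2 + 1) dx.

x*atan(2*x) - log(4*x**2 + 1)/4 + C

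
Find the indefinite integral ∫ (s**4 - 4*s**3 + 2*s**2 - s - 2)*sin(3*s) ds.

Use integration by parts with u = s**4 - 4*s**3 + 2*s**2 - s - 2, dv = sin(3*s) ds, so v = -cos(3*s)/3.
Apply parts 4 times (tabular method): alternate signs, differentiate u down to 0, integrate dv up.

-s**4*cos(3*s)/3 + 4*s**3*sin(3*s)/9 + 4*s**3*cos(3*s)/3 - 4*s**2*sin(3*s)/3 - 2*s**2*cos(3*s)/9 + 4*s*sin(3*s)/27 - 5*s*cos(3*s)/9 + 5*sin(3*s)/27 + 58*cos(3*s)/81 + C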